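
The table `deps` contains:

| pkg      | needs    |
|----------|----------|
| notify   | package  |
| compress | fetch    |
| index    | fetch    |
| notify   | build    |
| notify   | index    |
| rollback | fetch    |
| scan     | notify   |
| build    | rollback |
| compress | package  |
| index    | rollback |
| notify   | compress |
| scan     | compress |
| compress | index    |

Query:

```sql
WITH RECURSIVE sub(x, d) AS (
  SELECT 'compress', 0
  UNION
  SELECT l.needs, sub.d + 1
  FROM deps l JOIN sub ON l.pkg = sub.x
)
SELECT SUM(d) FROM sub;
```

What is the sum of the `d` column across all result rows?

10

Base: (compress, d=0).
Iteration 1: edges from {compress} -> (fetch, d=1), (index, d=1), (package, d=1).
Iteration 2: edges from {fetch,index,package} -> (fetch, d=2), (rollback, d=2).
Iteration 3: edges from {fetch,rollback} -> (fetch, d=3).
Iteration 4: no outgoing edges from {fetch}; recursion stops.
SUM(d) = 0 + 1 + 1 + 1 + 2 + 2 + 3 = 10.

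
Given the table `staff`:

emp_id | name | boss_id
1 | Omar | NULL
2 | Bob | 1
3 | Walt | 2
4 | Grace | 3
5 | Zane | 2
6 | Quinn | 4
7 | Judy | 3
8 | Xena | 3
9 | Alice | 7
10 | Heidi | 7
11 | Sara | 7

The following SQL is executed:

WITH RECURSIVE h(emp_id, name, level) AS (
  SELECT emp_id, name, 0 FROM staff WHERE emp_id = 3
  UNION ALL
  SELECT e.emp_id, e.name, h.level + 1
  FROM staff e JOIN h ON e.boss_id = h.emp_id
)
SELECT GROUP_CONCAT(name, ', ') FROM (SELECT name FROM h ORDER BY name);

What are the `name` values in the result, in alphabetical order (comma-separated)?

Base: emp_id=3 (Walt) at level 0.
Iteration 1: rows with boss_id in {3} -> Grace (id 4, level 1), Judy (id 7, level 1), Xena (id 8, level 1).
Iteration 2: rows with boss_id in {4,7,8} -> Quinn (id 6, level 2), Alice (id 9, level 2), Heidi (id 10, level 2), Sara (id 11, level 2).
Iteration 3: no rows with boss_id in {6,9,10,11}; recursion stops.

Alice, Grace, Heidi, Judy, Quinn, Sara, Walt, Xena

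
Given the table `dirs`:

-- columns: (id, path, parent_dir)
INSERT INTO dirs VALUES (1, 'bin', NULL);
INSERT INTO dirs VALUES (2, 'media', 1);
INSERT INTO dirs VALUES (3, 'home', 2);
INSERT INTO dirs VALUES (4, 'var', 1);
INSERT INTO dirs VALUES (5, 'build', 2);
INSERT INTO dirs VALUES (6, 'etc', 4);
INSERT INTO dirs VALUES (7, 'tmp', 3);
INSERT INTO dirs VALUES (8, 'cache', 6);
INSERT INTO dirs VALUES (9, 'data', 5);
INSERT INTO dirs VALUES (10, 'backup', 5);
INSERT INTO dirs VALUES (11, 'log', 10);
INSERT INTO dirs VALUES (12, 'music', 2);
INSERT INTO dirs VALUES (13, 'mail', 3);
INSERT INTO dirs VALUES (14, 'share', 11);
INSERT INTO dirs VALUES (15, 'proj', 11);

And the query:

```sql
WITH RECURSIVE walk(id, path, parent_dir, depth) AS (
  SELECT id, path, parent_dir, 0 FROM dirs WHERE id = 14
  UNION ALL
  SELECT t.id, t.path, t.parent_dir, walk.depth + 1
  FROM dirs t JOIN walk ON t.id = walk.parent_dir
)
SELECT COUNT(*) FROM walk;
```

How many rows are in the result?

Base: id=14 (share), parent_dir=11, depth 0.
Iteration 1: join on id=11 -> log (id 11, parent_dir=10, depth 1).
Iteration 2: join on id=10 -> backup (id 10, parent_dir=5, depth 2).
Iteration 3: join on id=5 -> build (id 5, parent_dir=2, depth 3).
Iteration 4: join on id=2 -> media (id 2, parent_dir=1, depth 4).
Iteration 5: join on id=1 -> bin (id 1, parent_dir=NULL, depth 5).
Iteration 6: parent_dir is NULL; no match; recursion stops.
Total rows emitted: 6.

6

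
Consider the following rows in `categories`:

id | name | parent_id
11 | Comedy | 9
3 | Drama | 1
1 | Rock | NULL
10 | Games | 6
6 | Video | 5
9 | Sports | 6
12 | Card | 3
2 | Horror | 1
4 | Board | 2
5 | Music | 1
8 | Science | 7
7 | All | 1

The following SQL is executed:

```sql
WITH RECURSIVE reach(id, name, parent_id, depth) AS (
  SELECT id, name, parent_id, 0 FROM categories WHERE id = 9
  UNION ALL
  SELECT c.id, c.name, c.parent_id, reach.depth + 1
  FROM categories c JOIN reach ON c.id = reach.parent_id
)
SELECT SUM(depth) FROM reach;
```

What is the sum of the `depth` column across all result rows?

6

Base: id=9 (Sports), parent_id=6, depth 0.
Iteration 1: join on id=6 -> Video (id 6, parent_id=5, depth 1).
Iteration 2: join on id=5 -> Music (id 5, parent_id=1, depth 2).
Iteration 3: join on id=1 -> Rock (id 1, parent_id=NULL, depth 3).
Iteration 4: parent_id is NULL; no match; recursion stops.
SUM(depth) = 0 + 1 + 2 + 3 = 6.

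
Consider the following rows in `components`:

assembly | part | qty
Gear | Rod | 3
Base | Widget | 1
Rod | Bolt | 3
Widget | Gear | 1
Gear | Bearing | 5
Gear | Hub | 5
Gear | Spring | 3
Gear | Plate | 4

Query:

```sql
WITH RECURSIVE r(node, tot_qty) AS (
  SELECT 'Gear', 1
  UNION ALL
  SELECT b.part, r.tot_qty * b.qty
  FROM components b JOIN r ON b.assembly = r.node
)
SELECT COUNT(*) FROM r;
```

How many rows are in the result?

Base: (Gear, tot_qty=1).
Iteration 1: components of {Gear} -> Bearing = 1*5 = 5, Hub = 1*5 = 5, Plate = 1*4 = 4, Rod = 1*3 = 3, Spring = 1*3 = 3.
Iteration 2: components of {Bearing,Hub,Plate,Rod,Spring} -> Bolt = 3*3 = 9.
Iteration 3: no further components; recursion stops.
Total rows emitted: 7.

7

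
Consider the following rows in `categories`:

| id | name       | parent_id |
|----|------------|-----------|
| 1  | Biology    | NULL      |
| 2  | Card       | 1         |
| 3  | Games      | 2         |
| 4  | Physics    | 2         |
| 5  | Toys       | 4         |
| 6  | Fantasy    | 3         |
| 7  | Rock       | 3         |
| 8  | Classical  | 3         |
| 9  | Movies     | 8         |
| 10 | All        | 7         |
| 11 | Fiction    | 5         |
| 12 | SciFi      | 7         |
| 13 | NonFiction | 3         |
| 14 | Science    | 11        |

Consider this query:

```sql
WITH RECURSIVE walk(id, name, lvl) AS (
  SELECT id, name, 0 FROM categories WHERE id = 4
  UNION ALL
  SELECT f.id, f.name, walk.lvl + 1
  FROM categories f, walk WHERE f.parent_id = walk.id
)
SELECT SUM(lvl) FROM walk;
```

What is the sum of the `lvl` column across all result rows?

6

Base: id=4 (Physics) at lvl 0.
Iteration 1: rows with parent_id in {4} -> Toys (id 5, lvl 1).
Iteration 2: rows with parent_id in {5} -> Fiction (id 11, lvl 2).
Iteration 3: rows with parent_id in {11} -> Science (id 14, lvl 3).
Iteration 4: no rows with parent_id in {14}; recursion stops.
SUM(lvl) = 0 + 1 + 2 + 3 = 6.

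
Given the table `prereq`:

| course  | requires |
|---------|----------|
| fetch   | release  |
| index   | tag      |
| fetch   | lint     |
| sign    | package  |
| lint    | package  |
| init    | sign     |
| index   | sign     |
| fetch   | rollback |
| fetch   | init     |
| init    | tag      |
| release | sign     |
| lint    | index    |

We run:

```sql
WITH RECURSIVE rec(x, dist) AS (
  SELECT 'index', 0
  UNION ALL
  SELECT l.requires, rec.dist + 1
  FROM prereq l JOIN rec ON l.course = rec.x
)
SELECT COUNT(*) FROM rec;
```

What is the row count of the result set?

4

Base: (index, dist=0).
Iteration 1: edges from {index} -> (sign, dist=1), (tag, dist=1).
Iteration 2: edges from {sign,tag} -> (package, dist=2).
Iteration 3: no outgoing edges from {package}; recursion stops.
Total rows emitted: 4.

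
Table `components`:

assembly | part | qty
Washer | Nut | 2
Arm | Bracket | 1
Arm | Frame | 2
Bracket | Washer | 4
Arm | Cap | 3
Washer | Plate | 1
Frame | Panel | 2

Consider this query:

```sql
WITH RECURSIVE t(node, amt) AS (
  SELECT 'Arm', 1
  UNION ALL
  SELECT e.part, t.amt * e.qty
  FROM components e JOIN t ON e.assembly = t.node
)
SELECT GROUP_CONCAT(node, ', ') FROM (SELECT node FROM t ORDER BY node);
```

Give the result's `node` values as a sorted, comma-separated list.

Arm, Bracket, Cap, Frame, Nut, Panel, Plate, Washer

Base: (Arm, amt=1).
Iteration 1: components of {Arm} -> Bracket = 1*1 = 1, Cap = 1*3 = 3, Frame = 1*2 = 2.
Iteration 2: components of {Bracket,Cap,Frame} -> Panel = 2*2 = 4, Washer = 1*4 = 4.
Iteration 3: components of {Panel,Washer} -> Nut = 4*2 = 8, Plate = 4*1 = 4.
Iteration 4: no further components; recursion stops.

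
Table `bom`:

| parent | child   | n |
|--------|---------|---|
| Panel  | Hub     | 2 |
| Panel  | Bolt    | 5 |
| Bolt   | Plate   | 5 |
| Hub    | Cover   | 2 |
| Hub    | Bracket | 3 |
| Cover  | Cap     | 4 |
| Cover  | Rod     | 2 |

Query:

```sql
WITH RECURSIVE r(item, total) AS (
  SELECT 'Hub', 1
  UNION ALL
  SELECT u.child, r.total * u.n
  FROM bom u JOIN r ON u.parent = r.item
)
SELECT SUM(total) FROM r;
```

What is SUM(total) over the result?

Base: (Hub, total=1).
Iteration 1: components of {Hub} -> Bracket = 1*3 = 3, Cover = 1*2 = 2.
Iteration 2: components of {Bracket,Cover} -> Cap = 2*4 = 8, Rod = 2*2 = 4.
Iteration 3: no further components; recursion stops.
SUM(total) = 1 + 2 + 3 + 8 + 4 = 18.

18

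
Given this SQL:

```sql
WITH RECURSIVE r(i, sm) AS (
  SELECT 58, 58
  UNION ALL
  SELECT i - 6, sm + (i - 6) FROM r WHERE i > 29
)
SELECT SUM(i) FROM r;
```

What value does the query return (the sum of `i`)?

258

Base: i=58, sm=58.
Iteration 1: 58 > 29 holds -> i = 58 - 6 = 52, sm = 58 + 52 = 110.
Iteration 2: 52 > 29 holds -> i = 52 - 6 = 46, sm = 110 + 46 = 156.
Iteration 3: 46 > 29 holds -> i = 46 - 6 = 40, sm = 156 + 40 = 196.
Iteration 4: 40 > 29 holds -> i = 40 - 6 = 34, sm = 196 + 34 = 230.
Iteration 5: 34 > 29 holds -> i = 34 - 6 = 28, sm = 230 + 28 = 258.
Iteration 6: 28 > 29 fails; recursion stops.
SUM(i) = 58 + 52 + 46 + 40 + 34 + 28 = 258.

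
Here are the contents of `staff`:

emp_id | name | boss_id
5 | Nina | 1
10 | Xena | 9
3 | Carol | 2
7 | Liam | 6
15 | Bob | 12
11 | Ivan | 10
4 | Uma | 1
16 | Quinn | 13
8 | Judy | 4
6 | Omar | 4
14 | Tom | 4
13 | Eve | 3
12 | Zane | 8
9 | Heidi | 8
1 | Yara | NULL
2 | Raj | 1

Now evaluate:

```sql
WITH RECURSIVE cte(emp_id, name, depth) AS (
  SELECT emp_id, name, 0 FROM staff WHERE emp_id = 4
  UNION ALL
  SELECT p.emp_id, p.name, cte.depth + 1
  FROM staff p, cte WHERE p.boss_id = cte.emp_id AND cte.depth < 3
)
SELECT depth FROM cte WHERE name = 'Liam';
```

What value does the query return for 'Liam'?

2

Base: emp_id=4 (Uma) at depth 0.
Iteration 1: rows with boss_id in {4} -> Omar (id 6, depth 1), Judy (id 8, depth 1), Tom (id 14, depth 1).
Iteration 2: rows with boss_id in {6,8,14} -> Liam (id 7, depth 2), Heidi (id 9, depth 2), Zane (id 12, depth 2).
Iteration 3: rows with boss_id in {7,9,12} -> Xena (id 10, depth 3), Bob (id 15, depth 3).
Iteration 4: depth < 3 fails for all current rows; recursion stops.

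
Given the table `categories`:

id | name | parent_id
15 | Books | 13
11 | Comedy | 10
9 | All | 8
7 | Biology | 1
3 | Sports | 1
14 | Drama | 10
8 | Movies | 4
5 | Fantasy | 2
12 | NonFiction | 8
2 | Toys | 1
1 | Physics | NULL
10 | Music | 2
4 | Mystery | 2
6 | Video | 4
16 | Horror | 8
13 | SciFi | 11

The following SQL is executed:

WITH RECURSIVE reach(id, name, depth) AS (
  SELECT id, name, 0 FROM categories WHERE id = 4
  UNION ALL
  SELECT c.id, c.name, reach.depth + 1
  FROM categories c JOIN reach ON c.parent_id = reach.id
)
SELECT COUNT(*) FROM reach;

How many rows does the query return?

Base: id=4 (Mystery) at depth 0.
Iteration 1: rows with parent_id in {4} -> Video (id 6, depth 1), Movies (id 8, depth 1).
Iteration 2: rows with parent_id in {6,8} -> All (id 9, depth 2), NonFiction (id 12, depth 2), Horror (id 16, depth 2).
Iteration 3: no rows with parent_id in {9,12,16}; recursion stops.
Total rows emitted: 6.

6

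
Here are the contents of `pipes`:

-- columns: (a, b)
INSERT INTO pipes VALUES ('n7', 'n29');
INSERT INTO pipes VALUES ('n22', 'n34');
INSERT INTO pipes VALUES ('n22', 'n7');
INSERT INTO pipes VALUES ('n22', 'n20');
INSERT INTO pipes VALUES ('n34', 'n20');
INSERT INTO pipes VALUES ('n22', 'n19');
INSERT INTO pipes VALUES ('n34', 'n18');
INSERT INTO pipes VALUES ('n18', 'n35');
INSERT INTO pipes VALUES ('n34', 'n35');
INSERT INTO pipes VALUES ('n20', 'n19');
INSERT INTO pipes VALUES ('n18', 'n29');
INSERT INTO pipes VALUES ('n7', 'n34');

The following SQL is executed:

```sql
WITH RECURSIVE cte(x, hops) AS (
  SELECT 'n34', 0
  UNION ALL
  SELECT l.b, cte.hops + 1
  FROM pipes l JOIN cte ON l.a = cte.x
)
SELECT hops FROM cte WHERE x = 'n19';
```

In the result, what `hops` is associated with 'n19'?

Base: (n34, hops=0).
Iteration 1: edges from {n34} -> (n18, hops=1), (n20, hops=1), (n35, hops=1).
Iteration 2: edges from {n18,n20,n35} -> (n19, hops=2), (n29, hops=2), (n35, hops=2).
Iteration 3: no outgoing edges from {n19,n29,n35}; recursion stops.

2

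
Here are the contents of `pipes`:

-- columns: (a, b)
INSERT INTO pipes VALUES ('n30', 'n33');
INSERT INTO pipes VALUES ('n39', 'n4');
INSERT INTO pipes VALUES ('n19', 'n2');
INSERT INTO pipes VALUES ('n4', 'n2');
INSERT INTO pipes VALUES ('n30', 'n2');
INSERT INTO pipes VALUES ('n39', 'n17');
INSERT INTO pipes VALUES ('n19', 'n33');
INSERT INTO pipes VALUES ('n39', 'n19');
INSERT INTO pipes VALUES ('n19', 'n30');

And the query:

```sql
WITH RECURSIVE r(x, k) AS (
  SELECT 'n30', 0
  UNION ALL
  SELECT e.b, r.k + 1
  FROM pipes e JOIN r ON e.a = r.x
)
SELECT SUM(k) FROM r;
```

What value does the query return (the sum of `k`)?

Base: (n30, k=0).
Iteration 1: edges from {n30} -> (n2, k=1), (n33, k=1).
Iteration 2: no outgoing edges from {n2,n33}; recursion stops.
SUM(k) = 0 + 1 + 1 = 2.

2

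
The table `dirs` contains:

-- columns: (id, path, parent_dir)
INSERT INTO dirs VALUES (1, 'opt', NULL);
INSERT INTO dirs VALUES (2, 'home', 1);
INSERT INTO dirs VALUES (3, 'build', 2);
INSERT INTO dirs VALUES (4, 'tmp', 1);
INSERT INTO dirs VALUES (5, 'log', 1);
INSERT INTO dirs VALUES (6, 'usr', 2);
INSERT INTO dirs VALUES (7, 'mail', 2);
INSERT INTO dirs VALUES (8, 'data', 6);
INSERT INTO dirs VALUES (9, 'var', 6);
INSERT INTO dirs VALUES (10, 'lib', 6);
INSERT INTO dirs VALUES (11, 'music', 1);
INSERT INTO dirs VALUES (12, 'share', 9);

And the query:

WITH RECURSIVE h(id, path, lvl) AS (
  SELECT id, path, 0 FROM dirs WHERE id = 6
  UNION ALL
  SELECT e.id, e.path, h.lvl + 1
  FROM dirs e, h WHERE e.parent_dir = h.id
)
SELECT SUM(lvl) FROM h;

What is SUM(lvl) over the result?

Base: id=6 (usr) at lvl 0.
Iteration 1: rows with parent_dir in {6} -> data (id 8, lvl 1), var (id 9, lvl 1), lib (id 10, lvl 1).
Iteration 2: rows with parent_dir in {8,9,10} -> share (id 12, lvl 2).
Iteration 3: no rows with parent_dir in {12}; recursion stops.
SUM(lvl) = 0 + 1 + 1 + 1 + 2 = 5.

5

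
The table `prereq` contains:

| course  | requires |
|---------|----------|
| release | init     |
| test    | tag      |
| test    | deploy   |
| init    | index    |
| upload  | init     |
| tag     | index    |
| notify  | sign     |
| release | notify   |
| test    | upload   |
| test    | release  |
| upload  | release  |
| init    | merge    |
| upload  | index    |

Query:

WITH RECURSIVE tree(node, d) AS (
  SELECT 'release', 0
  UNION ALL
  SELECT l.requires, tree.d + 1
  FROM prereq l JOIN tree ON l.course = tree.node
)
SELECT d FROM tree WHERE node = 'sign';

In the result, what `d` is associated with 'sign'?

2

Base: (release, d=0).
Iteration 1: edges from {release} -> (init, d=1), (notify, d=1).
Iteration 2: edges from {init,notify} -> (index, d=2), (merge, d=2), (sign, d=2).
Iteration 3: no outgoing edges from {index,merge,sign}; recursion stops.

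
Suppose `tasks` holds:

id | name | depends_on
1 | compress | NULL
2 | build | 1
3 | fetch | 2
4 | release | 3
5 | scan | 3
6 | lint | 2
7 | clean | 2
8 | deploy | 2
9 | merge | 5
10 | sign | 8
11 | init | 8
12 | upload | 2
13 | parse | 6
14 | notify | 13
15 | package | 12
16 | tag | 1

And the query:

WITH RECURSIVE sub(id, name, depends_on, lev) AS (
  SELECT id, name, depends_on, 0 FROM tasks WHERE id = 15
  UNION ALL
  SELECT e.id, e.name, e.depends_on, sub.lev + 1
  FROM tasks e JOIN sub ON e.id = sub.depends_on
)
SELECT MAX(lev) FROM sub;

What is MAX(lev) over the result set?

3

Base: id=15 (package), depends_on=12, lev 0.
Iteration 1: join on id=12 -> upload (id 12, depends_on=2, lev 1).
Iteration 2: join on id=2 -> build (id 2, depends_on=1, lev 2).
Iteration 3: join on id=1 -> compress (id 1, depends_on=NULL, lev 3).
Iteration 4: depends_on is NULL; no match; recursion stops.
lev values: 0, 1, 2, 3; the maximum is 3.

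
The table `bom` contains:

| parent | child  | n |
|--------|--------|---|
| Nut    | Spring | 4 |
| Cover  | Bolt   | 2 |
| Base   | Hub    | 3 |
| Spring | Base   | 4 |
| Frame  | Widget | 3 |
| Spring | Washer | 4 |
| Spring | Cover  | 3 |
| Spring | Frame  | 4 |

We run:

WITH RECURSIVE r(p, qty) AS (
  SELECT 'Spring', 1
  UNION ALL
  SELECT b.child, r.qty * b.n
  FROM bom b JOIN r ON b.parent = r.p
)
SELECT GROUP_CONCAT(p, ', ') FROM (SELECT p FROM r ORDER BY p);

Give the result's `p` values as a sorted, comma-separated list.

Base, Bolt, Cover, Frame, Hub, Spring, Washer, Widget

Base: (Spring, qty=1).
Iteration 1: components of {Spring} -> Base = 1*4 = 4, Cover = 1*3 = 3, Frame = 1*4 = 4, Washer = 1*4 = 4.
Iteration 2: components of {Base,Cover,Frame,Washer} -> Bolt = 3*2 = 6, Hub = 4*3 = 12, Widget = 4*3 = 12.
Iteration 3: no further components; recursion stops.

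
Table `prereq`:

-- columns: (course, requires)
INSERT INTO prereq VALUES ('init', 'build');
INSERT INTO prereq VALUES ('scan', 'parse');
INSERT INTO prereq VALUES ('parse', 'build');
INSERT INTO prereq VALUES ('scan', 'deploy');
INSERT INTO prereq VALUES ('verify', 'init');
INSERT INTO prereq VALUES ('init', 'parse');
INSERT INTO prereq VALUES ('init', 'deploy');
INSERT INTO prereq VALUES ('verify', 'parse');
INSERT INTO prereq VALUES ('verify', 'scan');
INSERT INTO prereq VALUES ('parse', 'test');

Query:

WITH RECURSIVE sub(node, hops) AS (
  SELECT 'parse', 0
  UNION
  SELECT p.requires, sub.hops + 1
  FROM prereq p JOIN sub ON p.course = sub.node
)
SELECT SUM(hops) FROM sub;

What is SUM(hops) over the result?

Base: (parse, hops=0).
Iteration 1: edges from {parse} -> (build, hops=1), (test, hops=1).
Iteration 2: no outgoing edges from {build,test}; recursion stops.
SUM(hops) = 0 + 1 + 1 = 2.

2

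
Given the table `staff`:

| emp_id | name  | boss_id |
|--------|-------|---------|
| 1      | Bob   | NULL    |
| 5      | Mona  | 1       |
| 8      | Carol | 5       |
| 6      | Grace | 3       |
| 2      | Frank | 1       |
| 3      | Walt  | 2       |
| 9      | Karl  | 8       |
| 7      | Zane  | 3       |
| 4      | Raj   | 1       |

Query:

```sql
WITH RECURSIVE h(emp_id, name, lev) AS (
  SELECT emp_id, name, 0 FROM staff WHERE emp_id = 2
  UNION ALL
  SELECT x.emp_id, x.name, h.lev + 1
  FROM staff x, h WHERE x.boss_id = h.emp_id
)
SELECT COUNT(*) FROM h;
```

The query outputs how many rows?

Base: emp_id=2 (Frank) at lev 0.
Iteration 1: rows with boss_id in {2} -> Walt (id 3, lev 1).
Iteration 2: rows with boss_id in {3} -> Grace (id 6, lev 2), Zane (id 7, lev 2).
Iteration 3: no rows with boss_id in {6,7}; recursion stops.
Total rows emitted: 4.

4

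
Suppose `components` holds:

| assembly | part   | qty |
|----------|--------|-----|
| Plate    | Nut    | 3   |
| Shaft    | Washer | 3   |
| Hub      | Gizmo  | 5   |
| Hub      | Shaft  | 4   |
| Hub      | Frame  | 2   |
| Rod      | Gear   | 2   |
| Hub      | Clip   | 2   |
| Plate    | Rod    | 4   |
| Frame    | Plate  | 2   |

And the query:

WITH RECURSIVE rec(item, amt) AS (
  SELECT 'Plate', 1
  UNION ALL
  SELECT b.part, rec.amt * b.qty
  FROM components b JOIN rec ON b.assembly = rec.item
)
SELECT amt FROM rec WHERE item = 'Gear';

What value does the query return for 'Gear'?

Base: (Plate, amt=1).
Iteration 1: components of {Plate} -> Nut = 1*3 = 3, Rod = 1*4 = 4.
Iteration 2: components of {Nut,Rod} -> Gear = 4*2 = 8.
Iteration 3: no further components; recursion stops.

8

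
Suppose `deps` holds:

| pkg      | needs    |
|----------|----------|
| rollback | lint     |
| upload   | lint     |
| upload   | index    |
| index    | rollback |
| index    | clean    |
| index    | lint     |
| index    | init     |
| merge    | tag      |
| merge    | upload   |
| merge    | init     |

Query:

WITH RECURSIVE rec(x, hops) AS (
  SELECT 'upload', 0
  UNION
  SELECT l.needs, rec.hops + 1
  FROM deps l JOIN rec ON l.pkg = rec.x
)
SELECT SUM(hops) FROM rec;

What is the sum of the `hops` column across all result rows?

13

Base: (upload, hops=0).
Iteration 1: edges from {upload} -> (index, hops=1), (lint, hops=1).
Iteration 2: edges from {index,lint} -> (clean, hops=2), (init, hops=2), (lint, hops=2), (rollback, hops=2).
Iteration 3: edges from {clean,init,lint,rollback} -> (lint, hops=3).
Iteration 4: no outgoing edges from {lint}; recursion stops.
SUM(hops) = 0 + 1 + 1 + 2 + 2 + 2 + 2 + 3 = 13.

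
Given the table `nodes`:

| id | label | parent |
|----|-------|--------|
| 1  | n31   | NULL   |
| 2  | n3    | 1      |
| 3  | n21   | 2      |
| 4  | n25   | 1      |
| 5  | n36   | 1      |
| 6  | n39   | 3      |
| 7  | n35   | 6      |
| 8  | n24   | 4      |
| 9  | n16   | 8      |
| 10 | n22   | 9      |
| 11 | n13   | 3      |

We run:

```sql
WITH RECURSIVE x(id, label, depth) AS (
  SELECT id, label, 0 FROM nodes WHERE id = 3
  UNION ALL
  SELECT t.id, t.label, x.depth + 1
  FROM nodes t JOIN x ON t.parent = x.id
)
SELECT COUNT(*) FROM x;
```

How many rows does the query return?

4

Base: id=3 (n21) at depth 0.
Iteration 1: rows with parent in {3} -> n39 (id 6, depth 1), n13 (id 11, depth 1).
Iteration 2: rows with parent in {6,11} -> n35 (id 7, depth 2).
Iteration 3: no rows with parent in {7}; recursion stops.
Total rows emitted: 4.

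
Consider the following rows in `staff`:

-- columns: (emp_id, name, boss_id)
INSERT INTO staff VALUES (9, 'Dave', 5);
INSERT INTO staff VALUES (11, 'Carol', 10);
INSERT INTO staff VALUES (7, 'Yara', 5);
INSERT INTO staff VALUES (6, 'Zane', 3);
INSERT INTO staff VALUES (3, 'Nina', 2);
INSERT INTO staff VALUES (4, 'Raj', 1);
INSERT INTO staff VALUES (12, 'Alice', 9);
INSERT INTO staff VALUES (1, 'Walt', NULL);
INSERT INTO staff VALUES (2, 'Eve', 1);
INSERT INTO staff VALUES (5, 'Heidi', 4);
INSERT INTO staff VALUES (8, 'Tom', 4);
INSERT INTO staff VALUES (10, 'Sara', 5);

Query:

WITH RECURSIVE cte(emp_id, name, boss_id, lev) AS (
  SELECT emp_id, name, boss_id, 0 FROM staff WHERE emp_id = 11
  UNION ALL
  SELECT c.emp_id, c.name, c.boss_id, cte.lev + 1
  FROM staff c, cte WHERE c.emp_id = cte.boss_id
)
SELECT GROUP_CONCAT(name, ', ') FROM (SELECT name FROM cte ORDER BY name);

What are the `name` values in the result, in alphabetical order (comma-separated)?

Carol, Heidi, Raj, Sara, Walt

Base: emp_id=11 (Carol), boss_id=10, lev 0.
Iteration 1: join on emp_id=10 -> Sara (id 10, boss_id=5, lev 1).
Iteration 2: join on emp_id=5 -> Heidi (id 5, boss_id=4, lev 2).
Iteration 3: join on emp_id=4 -> Raj (id 4, boss_id=1, lev 3).
Iteration 4: join on emp_id=1 -> Walt (id 1, boss_id=NULL, lev 4).
Iteration 5: boss_id is NULL; no match; recursion stops.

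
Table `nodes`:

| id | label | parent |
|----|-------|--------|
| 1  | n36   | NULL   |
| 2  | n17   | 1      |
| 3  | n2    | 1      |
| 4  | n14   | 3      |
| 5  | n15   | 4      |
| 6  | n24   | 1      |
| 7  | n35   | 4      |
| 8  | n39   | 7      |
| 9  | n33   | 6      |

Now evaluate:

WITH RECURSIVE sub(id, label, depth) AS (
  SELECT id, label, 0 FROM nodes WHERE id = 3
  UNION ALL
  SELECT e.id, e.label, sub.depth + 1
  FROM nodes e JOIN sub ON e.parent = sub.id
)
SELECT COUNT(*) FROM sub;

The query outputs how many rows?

Base: id=3 (n2) at depth 0.
Iteration 1: rows with parent in {3} -> n14 (id 4, depth 1).
Iteration 2: rows with parent in {4} -> n15 (id 5, depth 2), n35 (id 7, depth 2).
Iteration 3: rows with parent in {5,7} -> n39 (id 8, depth 3).
Iteration 4: no rows with parent in {8}; recursion stops.
Total rows emitted: 5.

5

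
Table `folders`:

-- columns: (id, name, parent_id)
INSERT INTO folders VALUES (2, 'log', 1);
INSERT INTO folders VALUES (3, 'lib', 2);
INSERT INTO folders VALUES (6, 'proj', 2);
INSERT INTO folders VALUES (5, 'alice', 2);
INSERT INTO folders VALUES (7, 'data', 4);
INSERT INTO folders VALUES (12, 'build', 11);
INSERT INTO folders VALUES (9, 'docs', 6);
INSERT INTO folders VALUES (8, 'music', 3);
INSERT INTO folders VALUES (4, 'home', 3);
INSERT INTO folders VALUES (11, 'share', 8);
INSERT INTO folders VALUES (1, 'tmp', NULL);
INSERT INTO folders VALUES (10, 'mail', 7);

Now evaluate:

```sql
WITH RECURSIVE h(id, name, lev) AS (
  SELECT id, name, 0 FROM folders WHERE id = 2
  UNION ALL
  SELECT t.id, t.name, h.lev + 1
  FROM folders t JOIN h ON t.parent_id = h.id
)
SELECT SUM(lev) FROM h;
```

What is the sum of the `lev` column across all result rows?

Base: id=2 (log) at lev 0.
Iteration 1: rows with parent_id in {2} -> lib (id 3, lev 1), alice (id 5, lev 1), proj (id 6, lev 1).
Iteration 2: rows with parent_id in {3,5,6} -> home (id 4, lev 2), music (id 8, lev 2), docs (id 9, lev 2).
Iteration 3: rows with parent_id in {4,8,9} -> data (id 7, lev 3), share (id 11, lev 3).
Iteration 4: rows with parent_id in {7,11} -> mail (id 10, lev 4), build (id 12, lev 4).
Iteration 5: no rows with parent_id in {10,12}; recursion stops.
SUM(lev) = 0 + 1 + 1 + 1 + 2 + 2 + 2 + 3 + 3 + 4 + 4 = 23.

23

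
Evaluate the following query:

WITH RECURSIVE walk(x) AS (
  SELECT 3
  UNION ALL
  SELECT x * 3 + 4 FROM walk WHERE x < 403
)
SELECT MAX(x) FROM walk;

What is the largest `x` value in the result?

Base: x=3.
Iteration 1: 3 < 403 holds -> x = 3 * 3 + 4 = 13.
Iteration 2: 13 < 403 holds -> x = 13 * 3 + 4 = 43.
Iteration 3: 43 < 403 holds -> x = 43 * 3 + 4 = 133.
Iteration 4: 133 < 403 holds -> x = 133 * 3 + 4 = 403.
Iteration 5: 403 < 403 fails; recursion stops.
x values: 3, 13, 43, 133, 403; the maximum is 403.

403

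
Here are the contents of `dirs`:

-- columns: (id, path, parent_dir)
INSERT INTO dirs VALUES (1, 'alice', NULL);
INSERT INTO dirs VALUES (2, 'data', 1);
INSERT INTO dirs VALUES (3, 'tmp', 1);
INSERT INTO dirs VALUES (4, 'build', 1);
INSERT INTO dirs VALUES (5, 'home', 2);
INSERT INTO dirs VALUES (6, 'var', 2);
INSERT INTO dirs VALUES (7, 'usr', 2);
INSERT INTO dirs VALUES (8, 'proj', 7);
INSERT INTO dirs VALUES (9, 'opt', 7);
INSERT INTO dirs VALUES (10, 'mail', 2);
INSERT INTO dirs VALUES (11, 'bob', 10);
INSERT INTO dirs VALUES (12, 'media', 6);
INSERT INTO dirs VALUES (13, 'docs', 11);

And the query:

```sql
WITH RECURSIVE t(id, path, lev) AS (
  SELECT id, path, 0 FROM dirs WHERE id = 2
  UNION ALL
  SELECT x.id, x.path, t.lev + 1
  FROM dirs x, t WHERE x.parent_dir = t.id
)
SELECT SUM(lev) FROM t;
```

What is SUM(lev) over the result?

15

Base: id=2 (data) at lev 0.
Iteration 1: rows with parent_dir in {2} -> home (id 5, lev 1), var (id 6, lev 1), usr (id 7, lev 1), mail (id 10, lev 1).
Iteration 2: rows with parent_dir in {5,6,7,10} -> proj (id 8, lev 2), opt (id 9, lev 2), bob (id 11, lev 2), media (id 12, lev 2).
Iteration 3: rows with parent_dir in {8,9,11,12} -> docs (id 13, lev 3).
Iteration 4: no rows with parent_dir in {13}; recursion stops.
SUM(lev) = 0 + 1 + 1 + 1 + 1 + 2 + 2 + 2 + 2 + 3 = 15.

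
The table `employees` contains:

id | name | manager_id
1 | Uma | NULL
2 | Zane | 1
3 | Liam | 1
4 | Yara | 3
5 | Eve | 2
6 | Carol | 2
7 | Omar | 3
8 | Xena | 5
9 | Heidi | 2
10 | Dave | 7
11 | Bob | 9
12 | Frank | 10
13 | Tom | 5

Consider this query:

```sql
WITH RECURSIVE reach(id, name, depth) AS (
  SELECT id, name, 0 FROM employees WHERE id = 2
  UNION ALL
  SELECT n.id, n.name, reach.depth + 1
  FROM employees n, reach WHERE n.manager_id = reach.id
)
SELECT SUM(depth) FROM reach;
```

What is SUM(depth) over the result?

9

Base: id=2 (Zane) at depth 0.
Iteration 1: rows with manager_id in {2} -> Eve (id 5, depth 1), Carol (id 6, depth 1), Heidi (id 9, depth 1).
Iteration 2: rows with manager_id in {5,6,9} -> Xena (id 8, depth 2), Bob (id 11, depth 2), Tom (id 13, depth 2).
Iteration 3: no rows with manager_id in {8,11,13}; recursion stops.
SUM(depth) = 0 + 1 + 1 + 1 + 2 + 2 + 2 = 9.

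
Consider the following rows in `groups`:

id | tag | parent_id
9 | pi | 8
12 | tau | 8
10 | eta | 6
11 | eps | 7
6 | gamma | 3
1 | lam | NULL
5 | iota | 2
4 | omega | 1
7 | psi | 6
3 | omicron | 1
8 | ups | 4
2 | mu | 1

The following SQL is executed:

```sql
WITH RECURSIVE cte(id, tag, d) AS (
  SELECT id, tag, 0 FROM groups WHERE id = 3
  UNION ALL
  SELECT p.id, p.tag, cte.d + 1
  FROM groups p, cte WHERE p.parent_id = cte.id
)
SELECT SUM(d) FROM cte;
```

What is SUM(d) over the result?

Base: id=3 (omicron) at d 0.
Iteration 1: rows with parent_id in {3} -> gamma (id 6, d 1).
Iteration 2: rows with parent_id in {6} -> psi (id 7, d 2), eta (id 10, d 2).
Iteration 3: rows with parent_id in {7,10} -> eps (id 11, d 3).
Iteration 4: no rows with parent_id in {11}; recursion stops.
SUM(d) = 0 + 1 + 2 + 2 + 3 = 8.

8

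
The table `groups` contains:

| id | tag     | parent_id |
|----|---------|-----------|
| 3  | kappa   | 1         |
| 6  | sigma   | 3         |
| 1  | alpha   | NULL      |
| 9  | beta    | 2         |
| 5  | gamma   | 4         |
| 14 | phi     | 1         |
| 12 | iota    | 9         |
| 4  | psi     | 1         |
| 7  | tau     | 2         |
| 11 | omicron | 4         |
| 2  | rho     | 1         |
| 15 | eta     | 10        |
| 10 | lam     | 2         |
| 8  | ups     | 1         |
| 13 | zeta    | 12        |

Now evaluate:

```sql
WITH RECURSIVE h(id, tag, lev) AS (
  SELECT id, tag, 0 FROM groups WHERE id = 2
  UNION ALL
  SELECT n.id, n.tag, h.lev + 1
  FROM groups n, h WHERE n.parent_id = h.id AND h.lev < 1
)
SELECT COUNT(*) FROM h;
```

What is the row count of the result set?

4

Base: id=2 (rho) at lev 0.
Iteration 1: rows with parent_id in {2} -> tau (id 7, lev 1), beta (id 9, lev 1), lam (id 10, lev 1).
Iteration 2: lev < 1 fails for all current rows; recursion stops.
Total rows emitted: 4.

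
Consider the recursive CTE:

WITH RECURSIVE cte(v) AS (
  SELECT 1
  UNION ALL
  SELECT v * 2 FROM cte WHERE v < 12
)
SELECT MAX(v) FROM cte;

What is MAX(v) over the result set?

Base: v=1.
Iteration 1: 1 < 12 holds -> v = 1 * 2 = 2.
Iteration 2: 2 < 12 holds -> v = 2 * 2 = 4.
Iteration 3: 4 < 12 holds -> v = 4 * 2 = 8.
Iteration 4: 8 < 12 holds -> v = 8 * 2 = 16.
Iteration 5: 16 < 12 fails; recursion stops.
v values: 1, 2, 4, 8, 16; the maximum is 16.

16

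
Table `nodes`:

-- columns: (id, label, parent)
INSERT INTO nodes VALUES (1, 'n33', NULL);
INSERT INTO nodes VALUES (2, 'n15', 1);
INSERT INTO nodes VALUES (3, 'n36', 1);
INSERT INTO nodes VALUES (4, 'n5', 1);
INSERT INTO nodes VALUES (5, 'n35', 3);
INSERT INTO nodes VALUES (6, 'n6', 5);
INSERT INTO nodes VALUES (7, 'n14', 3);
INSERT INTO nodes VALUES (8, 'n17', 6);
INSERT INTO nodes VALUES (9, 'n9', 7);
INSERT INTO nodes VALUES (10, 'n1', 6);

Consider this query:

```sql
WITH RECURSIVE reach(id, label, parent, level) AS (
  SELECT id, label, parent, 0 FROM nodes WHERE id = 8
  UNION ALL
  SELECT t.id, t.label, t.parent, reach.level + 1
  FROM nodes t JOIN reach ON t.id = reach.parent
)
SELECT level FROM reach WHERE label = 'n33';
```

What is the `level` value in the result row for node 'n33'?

Base: id=8 (n17), parent=6, level 0.
Iteration 1: join on id=6 -> n6 (id 6, parent=5, level 1).
Iteration 2: join on id=5 -> n35 (id 5, parent=3, level 2).
Iteration 3: join on id=3 -> n36 (id 3, parent=1, level 3).
Iteration 4: join on id=1 -> n33 (id 1, parent=NULL, level 4).
Iteration 5: parent is NULL; no match; recursion stops.

4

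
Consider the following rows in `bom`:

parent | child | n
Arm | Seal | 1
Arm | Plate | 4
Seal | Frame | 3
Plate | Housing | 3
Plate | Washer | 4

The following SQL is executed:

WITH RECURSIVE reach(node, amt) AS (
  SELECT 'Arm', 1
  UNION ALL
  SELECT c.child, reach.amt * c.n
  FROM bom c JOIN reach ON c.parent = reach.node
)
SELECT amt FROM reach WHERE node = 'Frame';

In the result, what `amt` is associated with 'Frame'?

3

Base: (Arm, amt=1).
Iteration 1: components of {Arm} -> Plate = 1*4 = 4, Seal = 1*1 = 1.
Iteration 2: components of {Plate,Seal} -> Frame = 1*3 = 3, Housing = 4*3 = 12, Washer = 4*4 = 16.
Iteration 3: no further components; recursion stops.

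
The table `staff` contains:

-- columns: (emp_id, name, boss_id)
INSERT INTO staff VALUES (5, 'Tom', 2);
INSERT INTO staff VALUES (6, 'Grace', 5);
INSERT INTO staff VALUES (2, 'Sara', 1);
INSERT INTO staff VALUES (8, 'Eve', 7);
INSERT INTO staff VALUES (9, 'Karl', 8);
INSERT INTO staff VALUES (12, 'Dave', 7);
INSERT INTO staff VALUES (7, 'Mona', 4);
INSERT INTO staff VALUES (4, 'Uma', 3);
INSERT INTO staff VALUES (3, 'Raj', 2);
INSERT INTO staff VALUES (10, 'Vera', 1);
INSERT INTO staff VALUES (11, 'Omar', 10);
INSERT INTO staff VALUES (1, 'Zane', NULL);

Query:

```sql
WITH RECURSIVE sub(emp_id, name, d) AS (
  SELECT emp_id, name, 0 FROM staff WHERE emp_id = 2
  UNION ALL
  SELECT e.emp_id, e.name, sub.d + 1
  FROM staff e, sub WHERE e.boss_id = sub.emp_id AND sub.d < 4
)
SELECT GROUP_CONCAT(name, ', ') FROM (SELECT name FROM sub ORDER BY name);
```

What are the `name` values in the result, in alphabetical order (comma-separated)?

Dave, Eve, Grace, Mona, Raj, Sara, Tom, Uma

Base: emp_id=2 (Sara) at d 0.
Iteration 1: rows with boss_id in {2} -> Raj (id 3, d 1), Tom (id 5, d 1).
Iteration 2: rows with boss_id in {3,5} -> Uma (id 4, d 2), Grace (id 6, d 2).
Iteration 3: rows with boss_id in {4,6} -> Mona (id 7, d 3).
Iteration 4: rows with boss_id in {7} -> Eve (id 8, d 4), Dave (id 12, d 4).
Iteration 5: d < 4 fails for all current rows; recursion stops.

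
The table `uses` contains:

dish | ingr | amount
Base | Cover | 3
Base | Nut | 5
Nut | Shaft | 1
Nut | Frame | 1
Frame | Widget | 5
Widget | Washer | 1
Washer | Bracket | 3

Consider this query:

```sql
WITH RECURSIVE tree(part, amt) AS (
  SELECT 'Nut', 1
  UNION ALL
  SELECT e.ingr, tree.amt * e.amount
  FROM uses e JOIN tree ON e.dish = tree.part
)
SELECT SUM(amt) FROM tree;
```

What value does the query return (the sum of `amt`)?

Base: (Nut, amt=1).
Iteration 1: components of {Nut} -> Frame = 1*1 = 1, Shaft = 1*1 = 1.
Iteration 2: components of {Frame,Shaft} -> Widget = 1*5 = 5.
Iteration 3: components of {Widget} -> Washer = 5*1 = 5.
Iteration 4: components of {Washer} -> Bracket = 5*3 = 15.
Iteration 5: no further components; recursion stops.
SUM(amt) = 1 + 1 + 1 + 5 + 5 + 15 = 28.

28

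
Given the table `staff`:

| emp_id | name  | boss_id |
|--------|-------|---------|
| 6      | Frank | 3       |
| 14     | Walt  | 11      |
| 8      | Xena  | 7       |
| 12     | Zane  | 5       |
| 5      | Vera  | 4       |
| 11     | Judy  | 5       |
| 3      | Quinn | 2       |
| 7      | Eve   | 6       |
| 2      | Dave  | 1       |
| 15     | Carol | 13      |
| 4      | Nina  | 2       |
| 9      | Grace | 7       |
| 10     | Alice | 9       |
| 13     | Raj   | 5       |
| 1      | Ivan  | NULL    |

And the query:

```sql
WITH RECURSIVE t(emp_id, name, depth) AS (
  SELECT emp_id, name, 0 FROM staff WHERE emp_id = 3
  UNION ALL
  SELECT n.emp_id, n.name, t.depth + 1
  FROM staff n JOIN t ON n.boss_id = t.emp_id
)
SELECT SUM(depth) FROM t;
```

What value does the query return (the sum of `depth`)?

13

Base: emp_id=3 (Quinn) at depth 0.
Iteration 1: rows with boss_id in {3} -> Frank (id 6, depth 1).
Iteration 2: rows with boss_id in {6} -> Eve (id 7, depth 2).
Iteration 3: rows with boss_id in {7} -> Xena (id 8, depth 3), Grace (id 9, depth 3).
Iteration 4: rows with boss_id in {8,9} -> Alice (id 10, depth 4).
Iteration 5: no rows with boss_id in {10}; recursion stops.
SUM(depth) = 0 + 1 + 2 + 3 + 3 + 4 = 13.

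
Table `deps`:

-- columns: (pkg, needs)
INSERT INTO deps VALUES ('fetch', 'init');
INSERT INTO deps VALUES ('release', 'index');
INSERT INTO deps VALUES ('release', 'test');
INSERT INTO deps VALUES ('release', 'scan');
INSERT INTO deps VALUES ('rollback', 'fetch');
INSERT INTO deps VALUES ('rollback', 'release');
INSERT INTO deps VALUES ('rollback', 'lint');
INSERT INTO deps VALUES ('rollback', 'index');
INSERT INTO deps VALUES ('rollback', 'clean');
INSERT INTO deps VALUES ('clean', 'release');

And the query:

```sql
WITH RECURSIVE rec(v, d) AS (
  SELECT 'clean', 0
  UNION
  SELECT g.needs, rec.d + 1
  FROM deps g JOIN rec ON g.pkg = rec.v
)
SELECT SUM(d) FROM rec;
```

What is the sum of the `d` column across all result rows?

7

Base: (clean, d=0).
Iteration 1: edges from {clean} -> (release, d=1).
Iteration 2: edges from {release} -> (index, d=2), (scan, d=2), (test, d=2).
Iteration 3: no outgoing edges from {index,scan,test}; recursion stops.
SUM(d) = 0 + 1 + 2 + 2 + 2 = 7.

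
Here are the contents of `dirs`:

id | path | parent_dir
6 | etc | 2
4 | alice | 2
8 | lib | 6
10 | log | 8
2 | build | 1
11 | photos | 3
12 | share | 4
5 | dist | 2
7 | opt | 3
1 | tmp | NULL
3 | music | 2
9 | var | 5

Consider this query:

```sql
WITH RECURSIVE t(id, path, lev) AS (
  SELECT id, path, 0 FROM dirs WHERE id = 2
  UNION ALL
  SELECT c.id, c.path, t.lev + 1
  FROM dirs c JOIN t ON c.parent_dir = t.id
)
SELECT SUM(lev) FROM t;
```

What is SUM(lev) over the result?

17

Base: id=2 (build) at lev 0.
Iteration 1: rows with parent_dir in {2} -> music (id 3, lev 1), alice (id 4, lev 1), dist (id 5, lev 1), etc (id 6, lev 1).
Iteration 2: rows with parent_dir in {3,4,5,6} -> opt (id 7, lev 2), lib (id 8, lev 2), var (id 9, lev 2), photos (id 11, lev 2), share (id 12, lev 2).
Iteration 3: rows with parent_dir in {7,8,9,11,12} -> log (id 10, lev 3).
Iteration 4: no rows with parent_dir in {10}; recursion stops.
SUM(lev) = 0 + 1 + 1 + 1 + 1 + 2 + 2 + 2 + 2 + 2 + 3 = 17.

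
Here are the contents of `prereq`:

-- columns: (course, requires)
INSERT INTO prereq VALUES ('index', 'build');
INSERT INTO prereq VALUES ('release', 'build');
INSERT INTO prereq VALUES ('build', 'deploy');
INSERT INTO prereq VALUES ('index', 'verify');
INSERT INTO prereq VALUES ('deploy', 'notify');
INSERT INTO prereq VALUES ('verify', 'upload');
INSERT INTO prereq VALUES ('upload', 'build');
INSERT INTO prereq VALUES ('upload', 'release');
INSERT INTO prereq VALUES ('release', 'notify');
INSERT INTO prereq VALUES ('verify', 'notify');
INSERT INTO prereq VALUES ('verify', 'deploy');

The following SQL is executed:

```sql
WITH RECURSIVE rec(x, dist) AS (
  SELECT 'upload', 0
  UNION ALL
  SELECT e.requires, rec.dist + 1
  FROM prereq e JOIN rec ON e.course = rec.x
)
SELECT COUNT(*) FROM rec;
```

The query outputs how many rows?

9

Base: (upload, dist=0).
Iteration 1: edges from {upload} -> (build, dist=1), (release, dist=1).
Iteration 2: edges from {build,release} -> (build, dist=2), (deploy, dist=2), (notify, dist=2).
Iteration 3: edges from {build,deploy,notify} -> (deploy, dist=3), (notify, dist=3).
Iteration 4: edges from {deploy,notify} -> (notify, dist=4).
Iteration 5: no outgoing edges from {notify}; recursion stops.
Total rows emitted: 9.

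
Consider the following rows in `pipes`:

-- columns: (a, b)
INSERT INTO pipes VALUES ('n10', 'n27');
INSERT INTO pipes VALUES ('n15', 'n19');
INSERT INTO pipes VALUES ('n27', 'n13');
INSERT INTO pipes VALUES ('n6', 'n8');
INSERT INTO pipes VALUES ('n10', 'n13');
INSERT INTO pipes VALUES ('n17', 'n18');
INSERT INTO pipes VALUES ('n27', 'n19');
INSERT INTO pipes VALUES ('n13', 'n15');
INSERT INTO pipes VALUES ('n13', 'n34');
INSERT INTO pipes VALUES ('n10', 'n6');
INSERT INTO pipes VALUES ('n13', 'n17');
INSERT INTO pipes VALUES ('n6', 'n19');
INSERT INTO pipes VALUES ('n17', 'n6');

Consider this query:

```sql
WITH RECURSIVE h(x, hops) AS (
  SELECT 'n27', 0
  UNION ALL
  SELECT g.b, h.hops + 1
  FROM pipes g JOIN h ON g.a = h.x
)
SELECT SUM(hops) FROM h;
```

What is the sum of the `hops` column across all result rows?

Base: (n27, hops=0).
Iteration 1: edges from {n27} -> (n13, hops=1), (n19, hops=1).
Iteration 2: edges from {n13,n19} -> (n15, hops=2), (n17, hops=2), (n34, hops=2).
Iteration 3: edges from {n15,n17,n34} -> (n18, hops=3), (n19, hops=3), (n6, hops=3).
Iteration 4: edges from {n18,n19,n6} -> (n19, hops=4), (n8, hops=4).
Iteration 5: no outgoing edges from {n19,n8}; recursion stops.
SUM(hops) = 0 + 1 + 1 + 2 + 2 + 2 + 3 + 3 + 3 + 4 + 4 = 25.

25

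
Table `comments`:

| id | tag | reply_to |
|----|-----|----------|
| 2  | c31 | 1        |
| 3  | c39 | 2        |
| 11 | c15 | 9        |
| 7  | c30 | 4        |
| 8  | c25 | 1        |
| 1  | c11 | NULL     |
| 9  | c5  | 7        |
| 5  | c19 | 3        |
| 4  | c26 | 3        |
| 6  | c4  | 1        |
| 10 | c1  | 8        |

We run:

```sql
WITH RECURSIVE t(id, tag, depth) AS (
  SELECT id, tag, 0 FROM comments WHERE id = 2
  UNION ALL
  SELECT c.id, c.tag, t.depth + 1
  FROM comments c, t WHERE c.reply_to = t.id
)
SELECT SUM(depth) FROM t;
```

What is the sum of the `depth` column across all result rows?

17

Base: id=2 (c31) at depth 0.
Iteration 1: rows with reply_to in {2} -> c39 (id 3, depth 1).
Iteration 2: rows with reply_to in {3} -> c26 (id 4, depth 2), c19 (id 5, depth 2).
Iteration 3: rows with reply_to in {4,5} -> c30 (id 7, depth 3).
Iteration 4: rows with reply_to in {7} -> c5 (id 9, depth 4).
Iteration 5: rows with reply_to in {9} -> c15 (id 11, depth 5).
Iteration 6: no rows with reply_to in {11}; recursion stops.
SUM(depth) = 0 + 1 + 2 + 2 + 3 + 4 + 5 = 17.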